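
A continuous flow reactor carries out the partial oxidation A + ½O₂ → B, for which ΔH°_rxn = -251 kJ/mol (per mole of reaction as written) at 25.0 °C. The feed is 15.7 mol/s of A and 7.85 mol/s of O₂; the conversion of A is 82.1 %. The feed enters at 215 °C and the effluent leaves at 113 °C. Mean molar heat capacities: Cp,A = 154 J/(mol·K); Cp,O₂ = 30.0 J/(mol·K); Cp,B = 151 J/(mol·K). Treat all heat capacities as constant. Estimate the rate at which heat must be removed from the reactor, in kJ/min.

Extent of reaction ξ = 0.821 × 15.7 = 12.89 mol/s
Reaction term: ξ·ΔH°_rxn = 12.89 × -251 = -3235.3 kJ/s
Sensible, feed 215→25 °C: -504.13 kJ/s
Outlet flows (mol/s): A 2.8103, O₂ 1.4051, B 12.89
Sensible, products 25→113 °C: 213.07 kJ/s
Q = ΔH = -3526.4 kJ/s = -3526.4 kW
Heat removed = 211580 kJ/min

Q_out = 212000 kJ/min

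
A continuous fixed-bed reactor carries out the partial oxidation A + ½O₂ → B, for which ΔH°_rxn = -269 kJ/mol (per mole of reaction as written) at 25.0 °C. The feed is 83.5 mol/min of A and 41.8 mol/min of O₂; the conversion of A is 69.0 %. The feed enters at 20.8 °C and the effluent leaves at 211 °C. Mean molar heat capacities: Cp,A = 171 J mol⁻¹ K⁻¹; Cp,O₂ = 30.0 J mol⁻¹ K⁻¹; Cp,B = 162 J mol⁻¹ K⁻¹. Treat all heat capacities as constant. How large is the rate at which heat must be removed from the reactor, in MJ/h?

Extent of reaction ξ = 0.690 × 83.5 = 57.615 mol/min
Reaction term: ξ·ΔH°_rxn = 57.615 × -269 = -15498 kJ/min
Sensible, feed 20.8→25 °C: 65.236 kJ/min
Outlet flows (mol/min): A 25.885, O₂ 12.992, B 57.615
Sensible, products 25→211 °C: 2631.9 kJ/min
Q = ΔH = -12801 kJ/min = -213.36 kW
Heat removed = 768.08 MJ/h

Q_out = 768 MJ/h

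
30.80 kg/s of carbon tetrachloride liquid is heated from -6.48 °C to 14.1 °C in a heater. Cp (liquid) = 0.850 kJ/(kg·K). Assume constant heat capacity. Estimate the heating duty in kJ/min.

Q = 32300 kJ/min

Q = ṁ·Cp·ΔT = 30.80 × 0.850 × (14.1 − -6.48) = 538.78 kJ/s
Heating duty = 32327 kJ/min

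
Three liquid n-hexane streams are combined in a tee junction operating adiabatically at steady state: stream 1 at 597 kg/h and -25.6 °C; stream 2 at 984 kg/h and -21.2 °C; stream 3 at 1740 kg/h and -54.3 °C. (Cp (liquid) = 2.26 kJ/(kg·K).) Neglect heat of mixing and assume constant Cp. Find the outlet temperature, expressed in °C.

Energy balance with Q = 0: Σ ṁᵢCp,ᵢ(T_out − Tᵢ) = 0
T_out = Σ ṁᵢCp,ᵢTᵢ / Σ ṁᵢCp,ᵢ
      = -295210 / 7505.5 = -39.333 °C

T_out = -39.3 °C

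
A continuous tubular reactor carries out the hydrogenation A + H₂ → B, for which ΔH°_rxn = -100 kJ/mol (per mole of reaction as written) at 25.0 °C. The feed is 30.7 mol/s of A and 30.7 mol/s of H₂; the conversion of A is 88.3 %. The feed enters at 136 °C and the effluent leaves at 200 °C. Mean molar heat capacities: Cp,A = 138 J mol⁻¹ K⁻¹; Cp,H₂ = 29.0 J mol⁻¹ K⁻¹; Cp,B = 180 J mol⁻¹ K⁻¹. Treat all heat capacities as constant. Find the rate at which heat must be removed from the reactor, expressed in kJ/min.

Extent of reaction ξ = 0.883 × 30.7 = 27.108 mol/s
Reaction term: ξ·ΔH°_rxn = 27.108 × -100 = -2710.8 kJ/s
Sensible, feed 136→25 °C: -569.09 kJ/s
Outlet flows (mol/s): A 3.5919, H₂ 3.5919, B 27.108
Sensible, products 25→200 °C: 958.88 kJ/s
Q = ΔH = -2321 kJ/s = -2321 kW
Heat removed = 139260 kJ/min

Q_out = 139000 kJ/min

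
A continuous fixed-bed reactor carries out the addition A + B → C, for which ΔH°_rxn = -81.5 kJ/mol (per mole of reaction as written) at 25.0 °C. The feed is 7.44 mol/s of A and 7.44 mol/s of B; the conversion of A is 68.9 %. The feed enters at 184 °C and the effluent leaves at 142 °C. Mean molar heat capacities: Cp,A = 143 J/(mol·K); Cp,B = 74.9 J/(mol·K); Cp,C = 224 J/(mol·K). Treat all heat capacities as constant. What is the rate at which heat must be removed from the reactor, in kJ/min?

Extent of reaction ξ = 0.689 × 7.44 = 5.1262 mol/s
Reaction term: ξ·ΔH°_rxn = 5.1262 × -81.5 = -417.78 kJ/s
Sensible, feed 184→25 °C: -257.77 kJ/s
Outlet flows (mol/s): A 2.3138, B 2.3138, C 5.1262
Sensible, products 25→142 °C: 193.34 kJ/s
Q = ΔH = -482.21 kJ/s = -482.21 kW
Heat removed = 28933 kJ/min

Q_out = 28900 kJ/min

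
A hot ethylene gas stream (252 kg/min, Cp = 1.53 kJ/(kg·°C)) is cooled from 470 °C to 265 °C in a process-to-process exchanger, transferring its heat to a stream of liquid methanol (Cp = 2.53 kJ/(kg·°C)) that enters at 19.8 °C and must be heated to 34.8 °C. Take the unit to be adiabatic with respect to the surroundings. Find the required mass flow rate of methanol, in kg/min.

ṁ_c = 2080 kg/min

Heat released by hot stream: Q = 252 × 1.53 × (470 − 265) = 79040 kJ/min
Energy balance on cold side (adiabatic exchanger): Q = ṁ_c·Cp_c·(T_c,out − T_c,in)
ṁ_c = 79040 / [2.53 × (34.8 − 19.8)] = 2082.7 kg/min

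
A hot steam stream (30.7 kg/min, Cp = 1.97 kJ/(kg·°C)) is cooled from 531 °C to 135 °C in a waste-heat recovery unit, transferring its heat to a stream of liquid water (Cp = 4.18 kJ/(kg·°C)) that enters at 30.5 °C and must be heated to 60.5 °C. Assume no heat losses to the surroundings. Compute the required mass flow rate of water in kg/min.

Heat released by hot stream: Q = 30.7 × 1.97 × (531 − 135) = 23950 kJ/min
Energy balance on cold side (adiabatic exchanger): Q = ṁ_c·Cp_c·(T_c,out − T_c,in)
ṁ_c = 23950 / [4.18 × (60.5 − 30.5)] = 190.99 kg/min

ṁ_c = 191 kg/min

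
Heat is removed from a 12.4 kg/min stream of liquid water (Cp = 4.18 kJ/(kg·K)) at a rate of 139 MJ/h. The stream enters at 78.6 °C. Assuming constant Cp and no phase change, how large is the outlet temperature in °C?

T_out = 33.9 °C

Q = 139 MJ/h = 2316.7 kJ/min
ΔT = Q/(ṁ·Cp) = 2316.7/(12.4×4.18) = 44.696 K
T_out = 78.6 − 44.696 = 33.904 °C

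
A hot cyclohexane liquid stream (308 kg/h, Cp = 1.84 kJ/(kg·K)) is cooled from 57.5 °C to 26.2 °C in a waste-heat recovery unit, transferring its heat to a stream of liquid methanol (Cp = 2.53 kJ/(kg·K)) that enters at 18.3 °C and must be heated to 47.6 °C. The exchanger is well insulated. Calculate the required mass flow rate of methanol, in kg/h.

Heat released by hot stream: Q = 308 × 1.84 × (57.5 − 26.2) = 17738 kJ/h
Energy balance on cold side (adiabatic exchanger): Q = ṁ_c·Cp_c·(T_c,out − T_c,in)
ṁ_c = 17738 / [2.53 × (47.6 − 18.3)] = 239.29 kg/h

ṁ_c = 239 kg/h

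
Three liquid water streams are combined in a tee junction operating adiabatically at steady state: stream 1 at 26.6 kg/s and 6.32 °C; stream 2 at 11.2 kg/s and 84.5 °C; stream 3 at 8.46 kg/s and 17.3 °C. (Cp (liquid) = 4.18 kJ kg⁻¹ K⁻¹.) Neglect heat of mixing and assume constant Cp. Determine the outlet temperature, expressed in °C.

T_out = 27.3 °C

Adiabatic, steady state ⇒ Σ ṁᵢCp,ᵢ(T_out − Tᵢ) = 0
Σ ṁᵢCp,ᵢTᵢ = 26.6×4.18×6.32 + 11.2×4.18×84.5 + 8.46×4.18×17.3 = 5270.4
Σ ṁᵢCp,ᵢ = 26.6×4.18 + 11.2×4.18 + 8.46×4.18 = 193.37
T_out = 5270.4 / 193.37 = 27.256 °C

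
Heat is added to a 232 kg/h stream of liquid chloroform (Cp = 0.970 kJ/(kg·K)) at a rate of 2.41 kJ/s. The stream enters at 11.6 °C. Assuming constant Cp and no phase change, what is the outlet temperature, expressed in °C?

T_out = 50.2 °C

Q = 2.41 kJ/s = 8676 kJ/h
ΔT = Q/(ṁ·Cp) = 8676/(232×0.970) = 38.553 K
T_out = 11.6 + 38.553 = 50.153 °C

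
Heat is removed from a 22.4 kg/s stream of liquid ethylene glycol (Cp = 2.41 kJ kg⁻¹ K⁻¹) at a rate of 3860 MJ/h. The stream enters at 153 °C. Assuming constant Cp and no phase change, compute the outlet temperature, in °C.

Q = 3860 MJ/h = 1072.2 kJ/s
ΔT = Q/(ṁ·Cp) = 1072.2/(22.4×2.41) = 19.862 K
T_out = 153 − 19.862 = 133.14 °C

T_out = 133 °C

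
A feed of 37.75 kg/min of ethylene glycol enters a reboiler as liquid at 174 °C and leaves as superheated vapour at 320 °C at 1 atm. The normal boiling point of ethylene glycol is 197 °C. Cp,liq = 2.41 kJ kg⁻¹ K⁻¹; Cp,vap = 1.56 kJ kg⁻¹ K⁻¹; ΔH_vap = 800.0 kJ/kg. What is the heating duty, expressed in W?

liquid 174→197 °C: 55.43 kJ/kg
vaporisation at 197 °C: 800 kJ/kg
vapour 197→320 °C: 191.88 kJ/kg
Δh = 55.43 + 800 + 191.88 = 1047.3 kJ/kg
Q = ṁ·Δh = 37.75 kg/min × 1047.3 kJ/kg = 39536 kJ/min
|Q| = 658.93 kW = 658930 W

Q = 659000 W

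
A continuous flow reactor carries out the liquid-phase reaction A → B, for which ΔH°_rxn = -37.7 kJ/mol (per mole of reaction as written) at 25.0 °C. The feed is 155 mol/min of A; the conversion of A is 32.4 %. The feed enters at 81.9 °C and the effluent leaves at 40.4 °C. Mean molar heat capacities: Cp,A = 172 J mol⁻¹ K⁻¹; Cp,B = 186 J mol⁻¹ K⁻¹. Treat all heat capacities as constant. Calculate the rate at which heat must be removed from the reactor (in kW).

Q_out = 49.8 kW

Extent of reaction ξ = 0.324 × 155 = 50.22 mol/min
Reaction term: ξ·ΔH°_rxn = 50.22 × -37.7 = -1893.3 kJ/min
Sensible, feed 81.9→25 °C: -1517 kJ/min
Outlet flows (mol/min): A 104.78, B 50.22
Sensible, products 25→40.4 °C: 421.39 kJ/min
Q = ΔH = -2988.9 kJ/min = -49.814 kW
Heat removed = 49.814 kW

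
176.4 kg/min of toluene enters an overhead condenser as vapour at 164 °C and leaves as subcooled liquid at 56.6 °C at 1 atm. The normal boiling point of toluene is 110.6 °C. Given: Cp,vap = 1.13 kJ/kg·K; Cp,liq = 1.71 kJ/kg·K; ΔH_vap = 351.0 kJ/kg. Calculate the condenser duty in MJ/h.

Q_c = 5330 MJ/h

vapour 164→110.6 °C: -60.342 kJ/kg
condensation at 110.6 °C: -351 kJ/kg
liquid 110.6→56.6 °C: -92.34 kJ/kg
Δh = -60.342 + -351 + -92.34 = -503.68 kJ/kg
Q = ṁ·Δh = 176.4 kg/min × -503.68 kJ/kg = -88850 kJ/min
|Q| = 1480.8 kW = 5331 MJ/h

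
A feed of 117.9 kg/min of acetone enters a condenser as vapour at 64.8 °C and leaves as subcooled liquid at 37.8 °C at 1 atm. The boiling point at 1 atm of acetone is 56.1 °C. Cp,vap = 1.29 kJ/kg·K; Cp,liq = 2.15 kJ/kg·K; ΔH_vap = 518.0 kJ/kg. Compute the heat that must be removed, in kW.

vapour 64.8→56.1 °C: -11.223 kJ/kg
condensation at 56.1 °C: -518 kJ/kg
liquid 56.1→37.8 °C: -39.345 kJ/kg
Δh = -11.223 + -518 + -39.345 = -568.57 kJ/kg
Q = ṁ·Δh = 117.9 kg/min × -568.57 kJ/kg = -67034 kJ/min
|Q| = 1117.2 kW

Q_c = 1120 kW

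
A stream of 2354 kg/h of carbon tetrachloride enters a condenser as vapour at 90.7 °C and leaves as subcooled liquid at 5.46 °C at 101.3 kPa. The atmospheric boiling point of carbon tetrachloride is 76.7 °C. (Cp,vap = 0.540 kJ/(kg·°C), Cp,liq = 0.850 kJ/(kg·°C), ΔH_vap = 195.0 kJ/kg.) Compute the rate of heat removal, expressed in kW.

Q_c = 172 kW

vapour 90.7→76.7 °C: -7.56 kJ/kg
condensation at 76.7 °C: -195 kJ/kg
liquid 76.7→5.46 °C: -60.554 kJ/kg
Δh = -7.56 + -195 + -60.554 = -263.11 kJ/kg
Q = ṁ·Δh = 2354 kg/h × -263.11 kJ/kg = -619370 kJ/h
|Q| = 172.05 kW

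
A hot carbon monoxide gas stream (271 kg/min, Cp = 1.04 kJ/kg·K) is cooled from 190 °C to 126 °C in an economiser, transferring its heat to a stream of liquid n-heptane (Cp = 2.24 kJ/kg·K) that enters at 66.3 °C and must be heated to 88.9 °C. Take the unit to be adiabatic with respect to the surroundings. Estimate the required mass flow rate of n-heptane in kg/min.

Heat released by hot stream: Q = 271 × 1.04 × (190 − 126) = 18038 kJ/min
Energy balance on cold side (adiabatic exchanger): Q = ṁ_c·Cp_c·(T_c,out − T_c,in)
ṁ_c = 18038 / [2.24 × (88.9 − 66.3)] = 356.31 kg/min

ṁ_c = 356 kg/min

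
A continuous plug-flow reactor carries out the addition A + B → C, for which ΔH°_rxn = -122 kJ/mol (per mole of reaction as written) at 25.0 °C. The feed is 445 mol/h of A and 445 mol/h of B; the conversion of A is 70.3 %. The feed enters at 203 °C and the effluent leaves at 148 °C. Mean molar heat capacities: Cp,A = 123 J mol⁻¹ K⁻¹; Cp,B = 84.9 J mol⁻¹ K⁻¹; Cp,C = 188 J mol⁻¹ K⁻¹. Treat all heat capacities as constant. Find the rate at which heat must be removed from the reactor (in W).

Extent of reaction ξ = 0.703 × 445 = 312.83 mol/h
Reaction term: ξ·ΔH°_rxn = 312.83 × -122 = -38166 kJ/h
Sensible, feed 203→25 °C: -16468 kJ/h
Outlet flows (mol/h): A 132.17, B 132.17, C 312.83
Sensible, products 25→148 °C: 10614 kJ/h
Q = ΔH = -44020 kJ/h = -12.228 kW
Heat removed = 12228 W

Q_out = 12200 W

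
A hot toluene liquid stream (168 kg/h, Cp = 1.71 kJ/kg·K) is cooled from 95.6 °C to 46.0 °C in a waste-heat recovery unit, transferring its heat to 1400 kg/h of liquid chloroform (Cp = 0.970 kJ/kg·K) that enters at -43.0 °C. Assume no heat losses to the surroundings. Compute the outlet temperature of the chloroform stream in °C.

T_c,out = -32.5 °C

Heat released by hot stream: Q = 168 × 1.71 × (95.6 − 46.0) = 14249 kJ/h
Energy balance on cold side (adiabatic exchanger): Q = ṁ_c·Cp_c·(T_c,out − T_c,in)
T_c,out = -43.0 + 14249/(1400 × 0.970) = -32.507 °C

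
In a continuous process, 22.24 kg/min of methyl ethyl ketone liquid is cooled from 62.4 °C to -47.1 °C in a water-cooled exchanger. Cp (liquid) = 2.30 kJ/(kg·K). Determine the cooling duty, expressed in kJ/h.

Q_c = 336000 kJ/h

Q = ṁ·Cp·ΔT = 22.24 × 2.30 × (-47.1 − 62.4) = -5601.1 kJ/min
Converting: 5601.1 / 60 s = 93.352 kW
Cooling duty = 336070 kJ/h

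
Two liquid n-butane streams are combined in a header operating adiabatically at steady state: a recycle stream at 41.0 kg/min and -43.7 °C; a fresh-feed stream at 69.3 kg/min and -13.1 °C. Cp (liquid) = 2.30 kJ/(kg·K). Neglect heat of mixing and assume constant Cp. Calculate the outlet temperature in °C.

T_out = -24.5 °C

Energy balance with Q = 0: Σ ṁᵢCp,ᵢ(T_out − Tᵢ) = 0
T_out = Σ ṁᵢCp,ᵢTᵢ / Σ ṁᵢCp,ᵢ
      = -6208.9 / 253.69 = -24.474 °C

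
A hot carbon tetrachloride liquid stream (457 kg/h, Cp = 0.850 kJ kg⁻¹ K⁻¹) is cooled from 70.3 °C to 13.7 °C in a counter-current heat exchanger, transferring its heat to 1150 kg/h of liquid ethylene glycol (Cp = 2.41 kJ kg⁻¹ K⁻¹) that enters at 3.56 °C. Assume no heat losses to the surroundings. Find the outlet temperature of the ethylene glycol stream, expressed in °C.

Heat released by hot stream: Q = 457 × 0.850 × (70.3 − 13.7) = 21986 kJ/h
Energy balance on cold side (adiabatic exchanger): Q = ṁ_c·Cp_c·(T_c,out − T_c,in)
T_c,out = 3.56 + 21986/(1150 × 2.41) = 11.493 °C

T_c,out = 11.5 °C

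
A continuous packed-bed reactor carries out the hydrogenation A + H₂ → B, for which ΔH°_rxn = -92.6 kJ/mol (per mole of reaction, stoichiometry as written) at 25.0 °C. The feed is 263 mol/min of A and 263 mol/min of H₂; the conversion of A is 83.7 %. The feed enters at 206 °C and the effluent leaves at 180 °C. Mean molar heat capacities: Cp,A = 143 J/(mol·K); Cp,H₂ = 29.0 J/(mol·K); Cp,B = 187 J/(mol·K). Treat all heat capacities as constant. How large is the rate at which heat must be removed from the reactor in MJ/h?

Extent of reaction ξ = 0.837 × 263 = 220.13 mol/min
Reaction term: ξ·ΔH°_rxn = 220.13 × -92.6 = -20384 kJ/min
Sensible, feed 206→25 °C: -8187.7 kJ/min
Outlet flows (mol/min): A 42.869, H₂ 42.869, B 220.13
Sensible, products 25→180 °C: 7523.4 kJ/min
Q = ΔH = -21048 kJ/min = -350.81 kW
Heat removed = 1262.9 MJ/h

Q_out = 1260 MJ/h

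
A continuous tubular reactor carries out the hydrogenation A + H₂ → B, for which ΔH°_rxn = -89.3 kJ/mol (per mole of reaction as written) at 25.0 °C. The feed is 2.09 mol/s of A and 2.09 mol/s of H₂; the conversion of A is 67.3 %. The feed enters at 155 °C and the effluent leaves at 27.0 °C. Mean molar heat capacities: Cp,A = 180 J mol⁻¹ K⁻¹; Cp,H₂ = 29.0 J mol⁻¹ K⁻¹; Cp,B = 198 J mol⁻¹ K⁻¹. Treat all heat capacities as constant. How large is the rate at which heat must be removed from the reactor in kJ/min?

Extent of reaction ξ = 0.673 × 2.09 = 1.4066 mol/s
Reaction term: ξ·ΔH°_rxn = 1.4066 × -89.3 = -125.61 kJ/s
Sensible, feed 155→25 °C: -56.785 kJ/s
Outlet flows (mol/s): A 0.68343, H₂ 0.68343, B 1.4066
Sensible, products 25→27.0 °C: 0.84268 kJ/s
Q = ΔH = -181.55 kJ/s = -181.55 kW
Heat removed = 10893 kJ/min

Q_out = 10900 kJ/min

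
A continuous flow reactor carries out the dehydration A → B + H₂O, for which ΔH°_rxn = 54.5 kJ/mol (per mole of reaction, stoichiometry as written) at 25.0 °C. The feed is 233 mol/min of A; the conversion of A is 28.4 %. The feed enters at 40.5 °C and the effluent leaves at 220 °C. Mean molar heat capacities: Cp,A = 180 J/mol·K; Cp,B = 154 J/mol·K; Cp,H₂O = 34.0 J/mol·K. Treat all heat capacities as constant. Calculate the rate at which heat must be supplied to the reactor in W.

Extent of reaction ξ = 0.284 × 233 = 66.172 mol/min
Reaction term: ξ·ΔH°_rxn = 66.172 × 54.5 = 3606.4 kJ/min
Sensible, feed 40.5→25 °C: -650.07 kJ/min
Outlet flows (mol/min): A 166.83, B 66.172, H₂O 66.172
Sensible, products 25→220 °C: 8281.5 kJ/min
Q = ΔH = 11238 kJ/min = 187.3 kW
Heat supplied = 187300 W

Q_in = 187000 W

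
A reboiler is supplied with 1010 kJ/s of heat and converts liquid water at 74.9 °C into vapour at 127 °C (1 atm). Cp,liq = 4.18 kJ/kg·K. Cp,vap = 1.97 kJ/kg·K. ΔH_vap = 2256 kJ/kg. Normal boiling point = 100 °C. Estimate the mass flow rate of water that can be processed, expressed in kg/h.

ṁ = 1510 kg/h

Δh = 4.18×(100−74.9) + 2256 + 1.97×(127−100) = 2414.1 kJ/kg
Q = 1010 kJ/s = 1010 kJ/s = 3.636e+06 kJ/h
ṁ = Q/Δh = 3.636e+06 / 2414.1 = 1506.1 kg/h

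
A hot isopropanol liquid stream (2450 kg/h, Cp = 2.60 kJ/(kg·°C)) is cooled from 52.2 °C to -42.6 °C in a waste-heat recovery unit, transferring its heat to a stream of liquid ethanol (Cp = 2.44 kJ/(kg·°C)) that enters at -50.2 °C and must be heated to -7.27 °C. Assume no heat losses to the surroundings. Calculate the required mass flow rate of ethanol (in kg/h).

Heat released by hot stream: Q = 2450 × 2.60 × (52.2 − -42.6) = 603880 kJ/h
Energy balance on cold side (adiabatic exchanger): Q = ṁ_c·Cp_c·(T_c,out − T_c,in)
ṁ_c = 603880 / [2.44 × (-7.27 − -50.2)] = 5765 kg/h

ṁ_c = 5760 kg/h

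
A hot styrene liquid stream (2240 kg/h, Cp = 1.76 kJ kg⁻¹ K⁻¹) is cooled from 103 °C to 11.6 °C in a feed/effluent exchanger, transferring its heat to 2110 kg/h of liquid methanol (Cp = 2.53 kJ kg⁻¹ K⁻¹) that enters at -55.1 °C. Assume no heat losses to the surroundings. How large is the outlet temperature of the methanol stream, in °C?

T_c,out = 12.4 °C

Heat released by hot stream: Q = 2240 × 1.76 × (103 − 11.6) = 360340 kJ/h
Energy balance on cold side (adiabatic exchanger): Q = ṁ_c·Cp_c·(T_c,out − T_c,in)
T_c,out = -55.1 + 360340/(2110 × 2.53) = 12.4 °C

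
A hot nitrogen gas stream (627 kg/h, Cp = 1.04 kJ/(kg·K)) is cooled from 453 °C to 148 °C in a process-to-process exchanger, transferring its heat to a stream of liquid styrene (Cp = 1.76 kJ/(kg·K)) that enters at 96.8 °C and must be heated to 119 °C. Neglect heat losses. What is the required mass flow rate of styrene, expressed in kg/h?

Heat released by hot stream: Q = 627 × 1.04 × (453 − 148) = 198880 kJ/h
Energy balance on cold side (adiabatic exchanger): Q = ṁ_c·Cp_c·(T_c,out − T_c,in)
ṁ_c = 198880 / [1.76 × (119 − 96.8)] = 5090.2 kg/h

ṁ_c = 5090 kg/h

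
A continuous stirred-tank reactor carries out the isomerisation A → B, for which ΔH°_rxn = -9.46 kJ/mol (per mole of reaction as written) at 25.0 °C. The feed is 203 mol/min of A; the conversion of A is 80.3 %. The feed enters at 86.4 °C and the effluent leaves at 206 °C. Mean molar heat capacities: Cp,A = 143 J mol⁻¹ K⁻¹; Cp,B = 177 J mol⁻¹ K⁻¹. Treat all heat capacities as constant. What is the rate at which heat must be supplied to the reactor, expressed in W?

Q_in = 48900 W

Extent of reaction ξ = 0.803 × 203 = 163.01 mol/min
Reaction term: ξ·ΔH°_rxn = 163.01 × -9.46 = -1542.1 kJ/min
Sensible, feed 86.4→25 °C: -1782.4 kJ/min
Outlet flows (mol/min): A 39.991, B 163.01
Sensible, products 25→206 °C: 6257.4 kJ/min
Q = ΔH = 2933 kJ/min = 48.883 kW
Heat supplied = 48883 W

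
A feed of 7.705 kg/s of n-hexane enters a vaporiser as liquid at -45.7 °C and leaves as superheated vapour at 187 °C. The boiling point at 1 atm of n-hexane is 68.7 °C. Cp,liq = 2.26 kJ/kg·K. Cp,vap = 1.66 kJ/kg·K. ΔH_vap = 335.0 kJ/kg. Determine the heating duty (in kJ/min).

Q = 365000 kJ/min

liquid -45.7→68.7 °C: 258.54 kJ/kg
vaporisation at 68.7 °C: 335 kJ/kg
vapour 68.7→187 °C: 196.38 kJ/kg
Δh = 258.54 + 335 + 196.38 = 789.92 kJ/kg
Q = ṁ·Δh = 7.705 kg/s × 789.92 kJ/kg = 6086.3 kJ/s
|Q| = 6086.3 kW = 365180 kJ/min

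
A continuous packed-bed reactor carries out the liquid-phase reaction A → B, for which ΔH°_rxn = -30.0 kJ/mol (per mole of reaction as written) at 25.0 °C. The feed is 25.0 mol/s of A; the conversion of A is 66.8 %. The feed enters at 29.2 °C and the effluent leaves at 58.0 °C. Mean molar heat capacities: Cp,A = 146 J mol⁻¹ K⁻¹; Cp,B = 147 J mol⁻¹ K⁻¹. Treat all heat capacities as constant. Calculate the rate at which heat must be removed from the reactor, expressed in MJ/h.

Q_out = 1420 MJ/h

Extent of reaction ξ = 0.668 × 25.0 = 16.7 mol/s
Reaction term: ξ·ΔH°_rxn = 16.7 × -30.0 = -501 kJ/s
Sensible, feed 29.2→25 °C: -15.33 kJ/s
Outlet flows (mol/s): A 8.3, B 16.7
Sensible, products 25→58.0 °C: 121 kJ/s
Q = ΔH = -395.33 kJ/s = -395.33 kW
Heat removed = 1423.2 MJ/h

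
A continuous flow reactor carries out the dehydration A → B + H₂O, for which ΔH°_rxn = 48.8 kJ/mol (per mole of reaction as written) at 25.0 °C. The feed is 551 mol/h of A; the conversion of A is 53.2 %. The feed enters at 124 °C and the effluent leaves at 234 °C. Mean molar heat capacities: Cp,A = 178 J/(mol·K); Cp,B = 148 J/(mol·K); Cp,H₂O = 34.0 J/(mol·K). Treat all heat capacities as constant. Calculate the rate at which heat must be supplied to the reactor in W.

Q_in = 7040 W

Extent of reaction ξ = 0.532 × 551 = 293.13 mol/h
Reaction term: ξ·ΔH°_rxn = 293.13 × 48.8 = 14305 kJ/h
Sensible, feed 124→25 °C: -9709.7 kJ/h
Outlet flows (mol/h): A 257.87, B 293.13, H₂O 293.13
Sensible, products 25→234 °C: 20743 kJ/h
Q = ΔH = 25338 kJ/h = 7.0385 kW
Heat supplied = 7038.5 W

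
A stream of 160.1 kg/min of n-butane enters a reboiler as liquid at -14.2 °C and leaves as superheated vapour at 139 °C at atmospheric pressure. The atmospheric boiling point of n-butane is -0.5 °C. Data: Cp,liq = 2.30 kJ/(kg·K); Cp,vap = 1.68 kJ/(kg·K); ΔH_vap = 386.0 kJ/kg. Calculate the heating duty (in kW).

liquid -14.2→-0.5 °C: 31.51 kJ/kg
vaporisation at -0.5 °C: 386 kJ/kg
vapour -0.5→139 °C: 234.36 kJ/kg
Δh = 31.51 + 386 + 234.36 = 651.87 kJ/kg
Q = ṁ·Δh = 160.1 kg/min × 651.87 kJ/kg = 104360 kJ/min
|Q| = 1739.4 kW

Q = 1740 kW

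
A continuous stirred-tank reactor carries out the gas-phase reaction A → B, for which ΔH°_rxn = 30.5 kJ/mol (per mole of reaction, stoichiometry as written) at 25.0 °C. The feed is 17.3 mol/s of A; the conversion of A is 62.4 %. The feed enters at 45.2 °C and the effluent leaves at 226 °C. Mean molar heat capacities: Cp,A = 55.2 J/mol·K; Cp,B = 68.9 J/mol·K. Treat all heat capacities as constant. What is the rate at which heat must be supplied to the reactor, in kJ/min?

Q_in = 31900 kJ/min

Extent of reaction ξ = 0.624 × 17.3 = 10.795 mol/s
Reaction term: ξ·ΔH°_rxn = 10.795 × 30.5 = 329.25 kJ/s
Sensible, feed 45.2→25 °C: -19.29 kJ/s
Outlet flows (mol/s): A 6.5048, B 10.795
Sensible, products 25→226 °C: 221.67 kJ/s
Q = ΔH = 531.64 kJ/s = 531.64 kW
Heat supplied = 31898 kJ/min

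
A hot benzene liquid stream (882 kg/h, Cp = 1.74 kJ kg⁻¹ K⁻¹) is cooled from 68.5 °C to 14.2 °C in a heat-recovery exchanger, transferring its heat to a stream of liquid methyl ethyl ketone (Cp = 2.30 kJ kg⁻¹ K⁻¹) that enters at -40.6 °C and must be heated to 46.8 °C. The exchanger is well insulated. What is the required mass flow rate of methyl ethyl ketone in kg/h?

ṁ_c = 415 kg/h

Heat released by hot stream: Q = 882 × 1.74 × (68.5 − 14.2) = 83333 kJ/h
Energy balance on cold side (adiabatic exchanger): Q = ṁ_c·Cp_c·(T_c,out − T_c,in)
ṁ_c = 83333 / [2.30 × (46.8 − -40.6)] = 414.55 kg/h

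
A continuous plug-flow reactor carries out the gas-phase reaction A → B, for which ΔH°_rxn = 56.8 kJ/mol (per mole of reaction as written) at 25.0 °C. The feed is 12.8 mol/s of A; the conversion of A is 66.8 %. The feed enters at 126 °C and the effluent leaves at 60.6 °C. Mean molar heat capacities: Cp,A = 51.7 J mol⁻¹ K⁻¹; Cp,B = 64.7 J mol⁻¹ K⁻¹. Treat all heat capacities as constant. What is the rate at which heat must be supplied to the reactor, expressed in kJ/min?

Q_in = 26800 kJ/min

Extent of reaction ξ = 0.668 × 12.8 = 8.5504 mol/s
Reaction term: ξ·ΔH°_rxn = 8.5504 × 56.8 = 485.66 kJ/s
Sensible, feed 126→25 °C: -66.838 kJ/s
Outlet flows (mol/s): A 4.2496, B 8.5504
Sensible, products 25→60.6 °C: 27.516 kJ/s
Q = ΔH = 446.34 kJ/s = 446.34 kW
Heat supplied = 26780 kJ/min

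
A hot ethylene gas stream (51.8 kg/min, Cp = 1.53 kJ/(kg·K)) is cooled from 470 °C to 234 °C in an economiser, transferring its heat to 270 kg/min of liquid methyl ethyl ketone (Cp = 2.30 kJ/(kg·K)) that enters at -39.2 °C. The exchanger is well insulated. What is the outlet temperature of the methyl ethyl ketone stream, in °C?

T_c,out = -9.08 °C

Heat released by hot stream: Q = 51.8 × 1.53 × (470 − 234) = 18704 kJ/min
Energy balance on cold side (adiabatic exchanger): Q = ṁ_c·Cp_c·(T_c,out − T_c,in)
T_c,out = -39.2 + 18704/(270 × 2.30) = -9.0809 °C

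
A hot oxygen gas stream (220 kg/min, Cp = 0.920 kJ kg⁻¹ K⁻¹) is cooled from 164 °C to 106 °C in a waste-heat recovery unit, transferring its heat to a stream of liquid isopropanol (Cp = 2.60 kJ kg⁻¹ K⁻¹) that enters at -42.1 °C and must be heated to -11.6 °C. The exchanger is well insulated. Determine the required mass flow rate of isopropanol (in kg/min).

Heat released by hot stream: Q = 220 × 0.920 × (164 − 106) = 11739 kJ/min
Energy balance on cold side (adiabatic exchanger): Q = ṁ_c·Cp_c·(T_c,out − T_c,in)
ṁ_c = 11739 / [2.60 × (-11.6 − -42.1)] = 148.04 kg/min

ṁ_c = 148 kg/min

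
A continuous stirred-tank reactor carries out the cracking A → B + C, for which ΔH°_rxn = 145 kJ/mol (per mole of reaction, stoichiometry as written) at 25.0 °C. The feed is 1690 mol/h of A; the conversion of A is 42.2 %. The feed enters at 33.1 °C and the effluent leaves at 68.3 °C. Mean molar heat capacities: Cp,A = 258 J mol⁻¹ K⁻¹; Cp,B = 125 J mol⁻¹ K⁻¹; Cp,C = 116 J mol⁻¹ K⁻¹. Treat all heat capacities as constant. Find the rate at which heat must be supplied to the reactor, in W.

Q_in = 32800 W

Extent of reaction ξ = 0.422 × 1690 = 713.18 mol/h
Reaction term: ξ·ΔH°_rxn = 713.18 × 145 = 103410 kJ/h
Sensible, feed 33.1→25 °C: -3531.8 kJ/h
Outlet flows (mol/h): A 976.82, B 713.18, C 713.18
Sensible, products 25→68.3 °C: 18355 kJ/h
Q = ΔH = 118230 kJ/h = 32.843 kW
Heat supplied = 32843 W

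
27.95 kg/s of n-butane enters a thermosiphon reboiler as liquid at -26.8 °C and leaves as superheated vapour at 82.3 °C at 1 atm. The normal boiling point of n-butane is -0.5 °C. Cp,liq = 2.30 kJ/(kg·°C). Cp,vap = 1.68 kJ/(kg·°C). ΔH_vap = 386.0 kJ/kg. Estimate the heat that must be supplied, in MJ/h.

liquid -26.8→-0.5 °C: 60.49 kJ/kg
vaporisation at -0.5 °C: 386 kJ/kg
vapour -0.5→82.3 °C: 139.1 kJ/kg
Δh = 60.49 + 386 + 139.1 = 585.59 kJ/kg
Q = ṁ·Δh = 27.95 kg/s × 585.59 kJ/kg = 16367 kJ/s
|Q| = 16367 kW = 58922 MJ/h

Q = 58900 MJ/h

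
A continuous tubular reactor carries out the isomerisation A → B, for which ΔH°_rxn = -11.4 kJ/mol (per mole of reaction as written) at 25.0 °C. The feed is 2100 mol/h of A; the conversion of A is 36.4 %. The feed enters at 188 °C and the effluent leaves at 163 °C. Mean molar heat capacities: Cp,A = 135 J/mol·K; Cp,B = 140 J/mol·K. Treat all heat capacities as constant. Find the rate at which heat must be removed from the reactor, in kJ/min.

Extent of reaction ξ = 0.364 × 2100 = 764.4 mol/h
Reaction term: ξ·ΔH°_rxn = 764.4 × -11.4 = -8714.2 kJ/h
Sensible, feed 188→25 °C: -46210 kJ/h
Outlet flows (mol/h): A 1335.6, B 764.4
Sensible, products 25→163 °C: 39650 kJ/h
Q = ΔH = -15274 kJ/h = -4.2428 kW
Heat removed = 254.57 kJ/min

Q_out = 255 kJ/min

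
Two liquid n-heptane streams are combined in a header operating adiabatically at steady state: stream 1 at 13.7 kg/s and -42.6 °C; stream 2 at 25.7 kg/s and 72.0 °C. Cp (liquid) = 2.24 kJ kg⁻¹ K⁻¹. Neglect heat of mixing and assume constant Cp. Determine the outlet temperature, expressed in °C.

T_out = 32.2 °C

No heat crosses the boundary, so H_out = H_in.
T_out = Σ ṁᵢCp,ᵢTᵢ / Σ ṁᵢCp,ᵢ
      = 2837.6 / 88.256 = 32.152 °C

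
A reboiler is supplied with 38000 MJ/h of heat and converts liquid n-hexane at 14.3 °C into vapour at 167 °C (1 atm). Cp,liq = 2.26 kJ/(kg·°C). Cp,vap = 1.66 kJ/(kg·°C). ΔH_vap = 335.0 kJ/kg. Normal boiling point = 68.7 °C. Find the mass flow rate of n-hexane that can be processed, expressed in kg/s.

ṁ = 17.0 kg/s

Δh = 2.26×(68.7−14.3) + 335.0 + 1.66×(167−68.7) = 621.12 kJ/kg
Q = 38000 MJ/h = 10556 kJ/s = 10556 kJ/s
ṁ = Q/Δh = 10556 / 621.12 = 16.994 kg/s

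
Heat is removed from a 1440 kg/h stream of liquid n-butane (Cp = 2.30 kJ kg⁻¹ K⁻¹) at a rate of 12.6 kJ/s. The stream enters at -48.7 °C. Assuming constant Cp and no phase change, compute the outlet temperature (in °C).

Q = 12.6 kJ/s = 45360 kJ/h
ΔT = Q/(ṁ·Cp) = 45360/(1440×2.30) = 13.696 K
T_out = -48.7 − 13.696 = -62.396 °C

T_out = -62.4 °C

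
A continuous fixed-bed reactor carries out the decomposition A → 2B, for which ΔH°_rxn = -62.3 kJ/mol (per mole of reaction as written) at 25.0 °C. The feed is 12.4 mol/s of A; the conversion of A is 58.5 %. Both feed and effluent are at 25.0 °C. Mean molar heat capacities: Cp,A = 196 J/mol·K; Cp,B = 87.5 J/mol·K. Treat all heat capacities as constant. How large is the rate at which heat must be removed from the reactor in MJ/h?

Q_out = 1630 MJ/h

Extent of reaction ξ = 0.585 × 12.4 = 7.254 mol/s
Reaction term: ξ·ΔH°_rxn = 7.254 × -62.3 = -451.92 kJ/s
Q = ΔH = -451.92 kJ/s = -451.92 kW
Heat removed = 1626.9 MJ/h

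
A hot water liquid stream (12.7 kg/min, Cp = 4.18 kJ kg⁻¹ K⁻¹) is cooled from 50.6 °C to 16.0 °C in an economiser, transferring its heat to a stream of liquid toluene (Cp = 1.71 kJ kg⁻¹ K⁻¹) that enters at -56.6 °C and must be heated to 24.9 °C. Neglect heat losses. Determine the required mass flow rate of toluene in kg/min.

Heat released by hot stream: Q = 12.7 × 4.18 × (50.6 − 16.0) = 1836.8 kJ/min
Energy balance on cold side (adiabatic exchanger): Q = ṁ_c·Cp_c·(T_c,out − T_c,in)
ṁ_c = 1836.8 / [1.71 × (24.9 − -56.6)] = 13.18 kg/min

ṁ_c = 13.2 kg/min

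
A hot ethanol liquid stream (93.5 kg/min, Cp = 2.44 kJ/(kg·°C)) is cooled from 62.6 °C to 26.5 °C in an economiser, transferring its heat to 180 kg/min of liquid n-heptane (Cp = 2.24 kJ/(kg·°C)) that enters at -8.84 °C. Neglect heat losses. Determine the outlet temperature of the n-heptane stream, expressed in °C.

Heat released by hot stream: Q = 93.5 × 2.44 × (62.6 − 26.5) = 8235.9 kJ/min
Energy balance on cold side (adiabatic exchanger): Q = ṁ_c·Cp_c·(T_c,out − T_c,in)
T_c,out = -8.84 + 8235.9/(180 × 2.24) = 11.586 °C

T_c,out = 11.6 °C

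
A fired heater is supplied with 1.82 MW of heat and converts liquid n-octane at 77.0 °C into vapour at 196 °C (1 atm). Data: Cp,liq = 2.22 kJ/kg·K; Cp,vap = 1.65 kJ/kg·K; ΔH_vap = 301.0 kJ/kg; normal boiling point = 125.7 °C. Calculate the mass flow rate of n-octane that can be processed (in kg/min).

Δh = 2.22×(125.7−77.0) + 301.0 + 1.65×(196−125.7) = 525.11 kJ/kg
Q = 1.82 MW = 1820 kJ/s = 109200 kJ/min
ṁ = Q/Δh = 109200 / 525.11 = 207.96 kg/min

ṁ = 208 kg/min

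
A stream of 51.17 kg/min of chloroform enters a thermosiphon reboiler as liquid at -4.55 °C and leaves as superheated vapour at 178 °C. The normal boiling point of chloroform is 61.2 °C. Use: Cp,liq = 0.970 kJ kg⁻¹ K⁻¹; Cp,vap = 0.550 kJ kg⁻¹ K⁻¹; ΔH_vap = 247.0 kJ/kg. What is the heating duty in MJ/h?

Q = 1150 MJ/h

liquid -4.55→61.2 °C: 63.777 kJ/kg
vaporisation at 61.2 °C: 247 kJ/kg
vapour 61.2→178 °C: 64.24 kJ/kg
Δh = 63.777 + 247 + 64.24 = 375.02 kJ/kg
Q = ṁ·Δh = 51.17 kg/min × 375.02 kJ/kg = 19190 kJ/min
|Q| = 319.83 kW = 1151.4 MJ/h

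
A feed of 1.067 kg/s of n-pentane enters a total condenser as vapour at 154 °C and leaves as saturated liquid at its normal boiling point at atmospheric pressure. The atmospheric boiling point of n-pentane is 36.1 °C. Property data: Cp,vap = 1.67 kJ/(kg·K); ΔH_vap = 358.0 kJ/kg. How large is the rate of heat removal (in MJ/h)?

vapour 154→36.1 °C: -196.89 kJ/kg
condensation at 36.1 °C: -358 kJ/kg
Δh = -196.89 + -358 = -554.89 kJ/kg
Q = ṁ·Δh = 1.067 kg/s × -554.89 kJ/kg = -592.07 kJ/s
|Q| = 592.07 kW = 2131.5 MJ/h

Q_c = 2130 MJ/h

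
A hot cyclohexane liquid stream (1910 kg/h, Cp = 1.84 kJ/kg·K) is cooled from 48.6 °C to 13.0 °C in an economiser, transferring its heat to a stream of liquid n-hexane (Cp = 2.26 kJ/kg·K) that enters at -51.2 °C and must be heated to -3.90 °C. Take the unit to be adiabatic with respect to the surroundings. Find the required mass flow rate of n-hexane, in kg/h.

ṁ_c = 1170 kg/h

Heat released by hot stream: Q = 1910 × 1.84 × (48.6 − 13.0) = 125110 kJ/h
Energy balance on cold side (adiabatic exchanger): Q = ṁ_c·Cp_c·(T_c,out − T_c,in)
ṁ_c = 125110 / [2.26 × (-3.90 − -51.2)] = 1170.4 kg/h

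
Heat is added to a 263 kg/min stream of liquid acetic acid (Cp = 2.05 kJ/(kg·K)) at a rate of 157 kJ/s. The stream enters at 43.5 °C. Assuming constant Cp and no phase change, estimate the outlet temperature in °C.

T_out = 61.0 °C

Q = 157 kJ/s = 9420 kJ/min
ΔT = Q/(ṁ·Cp) = 9420/(263×2.05) = 17.472 K
T_out = 43.5 + 17.472 = 60.972 °C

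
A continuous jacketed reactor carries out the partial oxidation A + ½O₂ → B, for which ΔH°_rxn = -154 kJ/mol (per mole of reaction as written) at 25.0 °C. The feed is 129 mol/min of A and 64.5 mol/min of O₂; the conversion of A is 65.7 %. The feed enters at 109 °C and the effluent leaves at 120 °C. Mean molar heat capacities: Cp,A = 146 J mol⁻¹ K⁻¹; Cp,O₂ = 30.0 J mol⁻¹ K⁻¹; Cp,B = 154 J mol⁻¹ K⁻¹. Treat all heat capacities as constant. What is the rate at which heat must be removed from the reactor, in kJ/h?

Q_out = 773000 kJ/h

Extent of reaction ξ = 0.657 × 129 = 84.753 mol/min
Reaction term: ξ·ΔH°_rxn = 84.753 × -154 = -13052 kJ/min
Sensible, feed 109→25 °C: -1744.6 kJ/min
Outlet flows (mol/min): A 44.247, O₂ 22.123, B 84.753
Sensible, products 25→120 °C: 1916.7 kJ/min
Q = ΔH = -12880 kJ/min = -214.66 kW
Heat removed = 772790 kJ/h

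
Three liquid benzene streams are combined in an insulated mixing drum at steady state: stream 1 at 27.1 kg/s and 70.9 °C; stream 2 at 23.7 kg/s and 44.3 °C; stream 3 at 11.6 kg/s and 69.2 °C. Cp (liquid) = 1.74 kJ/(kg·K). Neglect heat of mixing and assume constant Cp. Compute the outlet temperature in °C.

T_out = 60.5 °C

Energy balance with Q = 0: Σ ṁᵢCp,ᵢ(T_out − Tᵢ) = 0
T_out = Σ ṁᵢCp,ᵢTᵢ / Σ ṁᵢCp,ᵢ
      = 6566.8 / 108.58 = 60.481 °C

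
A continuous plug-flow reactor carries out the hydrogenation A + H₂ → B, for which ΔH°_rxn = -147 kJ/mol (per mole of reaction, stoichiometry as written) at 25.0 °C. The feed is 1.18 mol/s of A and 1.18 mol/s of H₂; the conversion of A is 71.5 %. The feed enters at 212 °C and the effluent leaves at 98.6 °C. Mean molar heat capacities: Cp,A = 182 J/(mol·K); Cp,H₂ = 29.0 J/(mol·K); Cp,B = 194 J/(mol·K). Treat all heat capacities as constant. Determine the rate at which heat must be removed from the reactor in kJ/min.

Q_out = 9200 kJ/min

Extent of reaction ξ = 0.715 × 1.18 = 0.8437 mol/s
Reaction term: ξ·ΔH°_rxn = 0.8437 × -147 = -124.02 kJ/s
Sensible, feed 212→25 °C: -46.559 kJ/s
Outlet flows (mol/s): A 0.3363, H₂ 0.3363, B 0.8437
Sensible, products 25→98.6 °C: 17.269 kJ/s
Q = ΔH = -153.31 kJ/s = -153.31 kW
Heat removed = 9198.8 kJ/min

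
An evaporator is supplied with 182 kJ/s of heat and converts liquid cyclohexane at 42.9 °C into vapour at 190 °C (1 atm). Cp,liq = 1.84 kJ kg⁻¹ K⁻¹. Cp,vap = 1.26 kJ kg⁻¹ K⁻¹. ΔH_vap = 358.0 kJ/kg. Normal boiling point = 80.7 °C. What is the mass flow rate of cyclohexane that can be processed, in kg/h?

Δh = 1.84×(80.7−42.9) + 358.0 + 1.26×(190−80.7) = 565.27 kJ/kg
Q = 182 kJ/s = 182 kJ/s = 655200 kJ/h
ṁ = Q/Δh = 655200 / 565.27 = 1159.1 kg/h

ṁ = 1160 kg/h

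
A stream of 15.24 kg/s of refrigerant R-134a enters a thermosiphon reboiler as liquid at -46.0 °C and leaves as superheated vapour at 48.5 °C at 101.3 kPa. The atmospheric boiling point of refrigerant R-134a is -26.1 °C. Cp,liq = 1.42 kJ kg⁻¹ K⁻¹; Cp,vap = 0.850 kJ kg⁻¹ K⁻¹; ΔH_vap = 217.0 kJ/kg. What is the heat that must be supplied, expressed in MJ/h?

Q = 16900 MJ/h

liquid -46.0→-26.1 °C: 28.258 kJ/kg
vaporisation at -26.1 °C: 217 kJ/kg
vapour -26.1→48.5 °C: 63.41 kJ/kg
Δh = 28.258 + 217 + 63.41 = 308.67 kJ/kg
Q = ṁ·Δh = 15.24 kg/s × 308.67 kJ/kg = 4704.1 kJ/s
|Q| = 4704.1 kW = 16935 MJ/h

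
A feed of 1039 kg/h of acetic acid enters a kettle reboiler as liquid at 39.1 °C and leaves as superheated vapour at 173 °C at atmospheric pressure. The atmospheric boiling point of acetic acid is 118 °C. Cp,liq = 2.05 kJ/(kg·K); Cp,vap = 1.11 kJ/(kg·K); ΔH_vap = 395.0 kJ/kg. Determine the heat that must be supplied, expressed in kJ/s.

Q = 178 kJ/s

liquid 39.1→118 °C: 161.75 kJ/kg
vaporisation at 118 °C: 395 kJ/kg
vapour 118→173 °C: 61.05 kJ/kg
Δh = 161.75 + 395 + 61.05 = 617.79 kJ/kg
Q = ṁ·Δh = 1039 kg/h × 617.79 kJ/kg = 641890 kJ/h
|Q| = 178.3 kW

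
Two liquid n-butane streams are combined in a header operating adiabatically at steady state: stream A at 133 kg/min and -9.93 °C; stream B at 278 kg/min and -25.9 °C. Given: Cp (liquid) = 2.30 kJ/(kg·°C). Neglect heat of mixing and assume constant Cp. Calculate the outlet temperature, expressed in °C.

T_out = -20.7 °C

Adiabatic, steady state ⇒ Σ ṁᵢCp,ᵢ(T_out − Tᵢ) = 0
T_out = Σ ṁᵢCp,ᵢTᵢ / Σ ṁᵢCp,ᵢ
      = -19598 / 945.3 = -20.732 °C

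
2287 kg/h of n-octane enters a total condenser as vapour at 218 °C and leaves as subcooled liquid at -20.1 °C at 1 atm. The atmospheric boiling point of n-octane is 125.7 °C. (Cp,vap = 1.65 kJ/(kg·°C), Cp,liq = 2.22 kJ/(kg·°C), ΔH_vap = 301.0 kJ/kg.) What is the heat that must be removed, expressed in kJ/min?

vapour 218→125.7 °C: -152.29 kJ/kg
condensation at 125.7 °C: -301 kJ/kg
liquid 125.7→-20.1 °C: -323.68 kJ/kg
Δh = -152.29 + -301 + -323.68 = -776.97 kJ/kg
Q = ṁ·Δh = 2287 kg/h × -776.97 kJ/kg = -1.7769e+06 kJ/h
|Q| = 493.59 kW = 29616 kJ/min

Q_c = 29600 kJ/min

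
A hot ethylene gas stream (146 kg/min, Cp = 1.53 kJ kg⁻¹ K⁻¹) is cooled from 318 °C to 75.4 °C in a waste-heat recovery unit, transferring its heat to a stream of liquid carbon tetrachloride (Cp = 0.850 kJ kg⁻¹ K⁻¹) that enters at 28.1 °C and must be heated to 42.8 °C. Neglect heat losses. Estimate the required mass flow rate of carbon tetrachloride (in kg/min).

Heat released by hot stream: Q = 146 × 1.53 × (318 − 75.4) = 54192 kJ/min
Energy balance on cold side (adiabatic exchanger): Q = ṁ_c·Cp_c·(T_c,out − T_c,in)
ṁ_c = 54192 / [0.850 × (42.8 − 28.1)] = 4337.1 kg/min

ṁ_c = 4340 kg/min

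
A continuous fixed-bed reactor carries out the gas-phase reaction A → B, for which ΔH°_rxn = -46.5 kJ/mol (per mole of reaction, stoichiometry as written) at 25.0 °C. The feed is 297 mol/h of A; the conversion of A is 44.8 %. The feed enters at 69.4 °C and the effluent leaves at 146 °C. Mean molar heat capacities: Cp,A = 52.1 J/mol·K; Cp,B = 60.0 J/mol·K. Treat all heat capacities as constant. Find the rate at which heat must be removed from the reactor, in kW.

Q_out = 1.35 kW

Extent of reaction ξ = 0.448 × 297 = 133.06 mol/h
Reaction term: ξ·ΔH°_rxn = 133.06 × -46.5 = -6187.1 kJ/h
Sensible, feed 69.4→25 °C: -687.03 kJ/h
Outlet flows (mol/h): A 163.94, B 133.06
Sensible, products 25→146 °C: 1999.5 kJ/h
Q = ΔH = -4874.6 kJ/h = -1.3541 kW
Heat removed = 1.3541 kW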